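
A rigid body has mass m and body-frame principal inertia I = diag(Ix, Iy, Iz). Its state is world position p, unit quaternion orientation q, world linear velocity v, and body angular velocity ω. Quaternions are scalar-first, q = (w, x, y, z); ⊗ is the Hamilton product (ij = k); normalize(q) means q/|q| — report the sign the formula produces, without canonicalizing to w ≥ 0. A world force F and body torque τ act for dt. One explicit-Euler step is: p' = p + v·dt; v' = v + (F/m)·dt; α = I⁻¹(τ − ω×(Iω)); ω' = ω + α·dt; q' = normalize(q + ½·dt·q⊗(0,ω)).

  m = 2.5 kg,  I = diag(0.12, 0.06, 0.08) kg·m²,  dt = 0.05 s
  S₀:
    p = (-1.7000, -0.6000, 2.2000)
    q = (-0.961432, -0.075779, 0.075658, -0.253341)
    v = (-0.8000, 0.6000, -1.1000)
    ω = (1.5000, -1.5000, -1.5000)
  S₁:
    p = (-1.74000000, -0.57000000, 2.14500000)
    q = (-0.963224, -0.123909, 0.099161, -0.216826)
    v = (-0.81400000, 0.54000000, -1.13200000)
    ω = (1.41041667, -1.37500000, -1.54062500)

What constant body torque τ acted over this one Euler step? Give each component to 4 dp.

Δω = ω₁−ω₀ = (-0.08958333, 0.12500000, -0.04062500)
applied torque τ = (-0.1700, 0.0600, 0.0700)

τ = (-0.1700, 0.0600, 0.0700)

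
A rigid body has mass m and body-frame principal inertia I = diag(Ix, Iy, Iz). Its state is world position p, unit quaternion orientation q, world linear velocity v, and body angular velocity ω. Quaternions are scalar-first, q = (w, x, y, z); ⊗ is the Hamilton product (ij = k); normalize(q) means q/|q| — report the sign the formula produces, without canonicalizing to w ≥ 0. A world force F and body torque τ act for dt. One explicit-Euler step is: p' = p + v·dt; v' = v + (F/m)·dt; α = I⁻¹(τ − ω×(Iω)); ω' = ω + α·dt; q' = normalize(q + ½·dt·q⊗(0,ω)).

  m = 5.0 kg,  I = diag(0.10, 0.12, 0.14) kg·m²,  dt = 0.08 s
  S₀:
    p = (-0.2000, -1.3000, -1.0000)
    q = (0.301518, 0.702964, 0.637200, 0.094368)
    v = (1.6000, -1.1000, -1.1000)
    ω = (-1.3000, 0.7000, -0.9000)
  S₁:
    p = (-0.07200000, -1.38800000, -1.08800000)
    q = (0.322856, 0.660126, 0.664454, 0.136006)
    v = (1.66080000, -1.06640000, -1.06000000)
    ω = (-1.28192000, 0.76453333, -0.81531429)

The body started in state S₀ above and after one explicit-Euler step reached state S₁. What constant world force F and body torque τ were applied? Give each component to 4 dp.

Δv = v₁−v₀ = (0.06080000, 0.03360000, 0.04000000)
applied force F = (3.8000, 2.1000, 2.5000)
rate change Δω = (0.01808000, 0.06453333, 0.08468571)
precession coupling = (-0.0126, -0.0468, -0.0182)
τ = I·(Δω/dt) + ω₀×(Iω₀) = (0.0100, 0.0500, 0.1300)

F = (3.8000, 2.1000, 2.5000)
τ = (0.0100, 0.0500, 0.1300)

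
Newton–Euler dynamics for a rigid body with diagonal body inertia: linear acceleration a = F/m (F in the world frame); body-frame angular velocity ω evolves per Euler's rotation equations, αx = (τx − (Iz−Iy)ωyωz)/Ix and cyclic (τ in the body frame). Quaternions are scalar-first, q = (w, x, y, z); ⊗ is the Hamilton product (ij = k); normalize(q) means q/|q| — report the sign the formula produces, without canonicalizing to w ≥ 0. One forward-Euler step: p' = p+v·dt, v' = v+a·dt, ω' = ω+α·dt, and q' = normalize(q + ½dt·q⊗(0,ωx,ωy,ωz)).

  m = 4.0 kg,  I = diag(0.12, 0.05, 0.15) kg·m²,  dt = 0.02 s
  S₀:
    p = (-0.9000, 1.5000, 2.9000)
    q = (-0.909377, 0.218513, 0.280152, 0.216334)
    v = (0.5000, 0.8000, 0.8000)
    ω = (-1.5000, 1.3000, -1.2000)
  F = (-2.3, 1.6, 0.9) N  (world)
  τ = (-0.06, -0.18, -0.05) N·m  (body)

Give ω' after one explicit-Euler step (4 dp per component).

α = I⁻¹(τ − ω×Iω) = (0.8000, -2.5200, -1.2433)
new body rate ω' = (-1.4840, 1.2496, -1.2249)

ω' = (-1.4840, 1.2496, -1.2249)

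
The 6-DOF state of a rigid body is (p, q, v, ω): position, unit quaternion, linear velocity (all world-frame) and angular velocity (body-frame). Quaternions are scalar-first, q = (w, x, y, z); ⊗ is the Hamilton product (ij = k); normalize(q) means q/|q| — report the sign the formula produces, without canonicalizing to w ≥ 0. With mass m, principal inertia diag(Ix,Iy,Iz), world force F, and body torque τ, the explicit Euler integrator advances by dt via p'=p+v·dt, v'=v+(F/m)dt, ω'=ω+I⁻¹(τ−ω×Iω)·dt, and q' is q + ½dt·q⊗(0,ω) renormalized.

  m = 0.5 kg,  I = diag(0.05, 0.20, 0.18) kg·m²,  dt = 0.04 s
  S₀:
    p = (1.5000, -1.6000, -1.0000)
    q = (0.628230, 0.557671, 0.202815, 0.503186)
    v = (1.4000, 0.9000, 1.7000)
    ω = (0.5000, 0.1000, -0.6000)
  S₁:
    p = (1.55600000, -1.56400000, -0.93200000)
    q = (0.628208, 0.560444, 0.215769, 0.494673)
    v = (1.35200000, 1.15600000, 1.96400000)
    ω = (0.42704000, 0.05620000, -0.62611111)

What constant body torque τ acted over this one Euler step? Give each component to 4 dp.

Δω = ω₁−ω₀ = (-0.07296000, -0.04380000, -0.02611111)
precession coupling = (0.0012, 0.0390, 0.0075)
τ = I·(Δω/dt) + ω₀×(Iω₀) = (-0.0900, -0.1800, -0.1100)

τ = (-0.0900, -0.1800, -0.1100)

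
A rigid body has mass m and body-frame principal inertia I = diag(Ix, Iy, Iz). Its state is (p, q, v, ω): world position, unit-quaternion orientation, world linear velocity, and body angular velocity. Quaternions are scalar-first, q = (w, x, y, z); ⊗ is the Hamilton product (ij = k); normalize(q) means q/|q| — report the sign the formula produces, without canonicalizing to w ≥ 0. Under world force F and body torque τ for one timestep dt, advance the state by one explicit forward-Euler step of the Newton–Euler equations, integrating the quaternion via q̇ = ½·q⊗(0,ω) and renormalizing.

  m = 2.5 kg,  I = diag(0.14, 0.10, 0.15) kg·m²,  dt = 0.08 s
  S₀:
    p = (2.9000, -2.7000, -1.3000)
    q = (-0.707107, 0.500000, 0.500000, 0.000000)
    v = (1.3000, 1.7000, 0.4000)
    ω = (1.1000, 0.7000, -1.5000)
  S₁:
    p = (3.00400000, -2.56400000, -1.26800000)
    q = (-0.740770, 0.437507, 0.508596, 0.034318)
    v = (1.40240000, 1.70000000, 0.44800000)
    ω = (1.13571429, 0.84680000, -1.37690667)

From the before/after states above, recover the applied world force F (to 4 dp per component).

F = (3.2000, 0.0000, 1.5000)

Δv = v₁−v₀ = (0.10240000, 0.00000000, 0.04800000)
F = m·Δv/dt = (3.2000, 0.0000, 1.5000)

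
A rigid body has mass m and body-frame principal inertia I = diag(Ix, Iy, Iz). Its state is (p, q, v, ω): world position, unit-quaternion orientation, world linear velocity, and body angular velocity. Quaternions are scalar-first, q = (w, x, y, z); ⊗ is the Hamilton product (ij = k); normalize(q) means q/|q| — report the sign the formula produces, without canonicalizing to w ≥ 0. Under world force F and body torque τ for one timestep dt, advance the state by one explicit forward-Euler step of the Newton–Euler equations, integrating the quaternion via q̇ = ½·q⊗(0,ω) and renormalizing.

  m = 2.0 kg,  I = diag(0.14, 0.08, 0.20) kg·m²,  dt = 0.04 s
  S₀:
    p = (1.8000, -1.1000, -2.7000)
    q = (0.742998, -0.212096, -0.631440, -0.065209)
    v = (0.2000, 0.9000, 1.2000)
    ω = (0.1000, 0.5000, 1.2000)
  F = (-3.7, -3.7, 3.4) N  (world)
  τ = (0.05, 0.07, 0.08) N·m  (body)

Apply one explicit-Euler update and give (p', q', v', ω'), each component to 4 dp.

p' = (1.8080, -1.0640, -2.6520)
q' = (0.7510, -0.2250, -0.6188, -0.0482)
v' = (0.1260, 0.8260, 1.2680)
ω' = (0.0937, 0.5386, 1.2166)

new position p' = (1.8080, -1.0640, -2.6520)
new velocity v' = (0.1260, 0.8260, 1.2680)
precession coupling ω×(Iω) = (0.0720, -0.0072, -0.0030)
α = I⁻¹(τ − ω×Iω) = (-0.1571, 0.9650, 0.4150)
ω + α·dt = (0.0937, 0.5386, 1.2166)
q⊗(0,ω) = (0.4151804, -0.6508237, 0.6194933, 0.8486936)
q + ½dt·q⊗(0,ω), renormalized = (0.7510, -0.2250, -0.6188, -0.0482)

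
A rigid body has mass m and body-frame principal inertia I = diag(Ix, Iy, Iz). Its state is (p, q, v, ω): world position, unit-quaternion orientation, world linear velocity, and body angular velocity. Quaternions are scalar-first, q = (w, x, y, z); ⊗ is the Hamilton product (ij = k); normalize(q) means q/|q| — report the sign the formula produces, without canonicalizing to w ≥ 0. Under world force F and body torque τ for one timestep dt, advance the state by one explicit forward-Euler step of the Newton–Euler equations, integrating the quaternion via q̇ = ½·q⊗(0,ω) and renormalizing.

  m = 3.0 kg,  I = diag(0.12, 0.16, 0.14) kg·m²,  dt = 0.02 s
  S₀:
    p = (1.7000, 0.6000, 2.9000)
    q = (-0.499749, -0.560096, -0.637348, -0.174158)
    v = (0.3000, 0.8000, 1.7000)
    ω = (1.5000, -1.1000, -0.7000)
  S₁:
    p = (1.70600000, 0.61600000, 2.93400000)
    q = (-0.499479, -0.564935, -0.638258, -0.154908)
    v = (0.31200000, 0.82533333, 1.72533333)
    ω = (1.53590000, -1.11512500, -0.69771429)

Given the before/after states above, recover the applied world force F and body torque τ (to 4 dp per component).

F = (1.8000, 3.8000, 3.8000)
τ = (0.2000, -0.1000, -0.0500)

Δω = ω₁−ω₀ = (0.03590000, -0.01512500, 0.00228571)
precession coupling = (-0.0154, 0.0210, -0.0660)
τ = I·(Δω/dt) + ω₀×(Iω₀) = (0.2000, -0.1000, -0.0500)
v₁ − v₀ = (0.01200000, 0.02533333, 0.02533333)
F = m·Δv/dt = (1.8000, 3.8000, 3.8000)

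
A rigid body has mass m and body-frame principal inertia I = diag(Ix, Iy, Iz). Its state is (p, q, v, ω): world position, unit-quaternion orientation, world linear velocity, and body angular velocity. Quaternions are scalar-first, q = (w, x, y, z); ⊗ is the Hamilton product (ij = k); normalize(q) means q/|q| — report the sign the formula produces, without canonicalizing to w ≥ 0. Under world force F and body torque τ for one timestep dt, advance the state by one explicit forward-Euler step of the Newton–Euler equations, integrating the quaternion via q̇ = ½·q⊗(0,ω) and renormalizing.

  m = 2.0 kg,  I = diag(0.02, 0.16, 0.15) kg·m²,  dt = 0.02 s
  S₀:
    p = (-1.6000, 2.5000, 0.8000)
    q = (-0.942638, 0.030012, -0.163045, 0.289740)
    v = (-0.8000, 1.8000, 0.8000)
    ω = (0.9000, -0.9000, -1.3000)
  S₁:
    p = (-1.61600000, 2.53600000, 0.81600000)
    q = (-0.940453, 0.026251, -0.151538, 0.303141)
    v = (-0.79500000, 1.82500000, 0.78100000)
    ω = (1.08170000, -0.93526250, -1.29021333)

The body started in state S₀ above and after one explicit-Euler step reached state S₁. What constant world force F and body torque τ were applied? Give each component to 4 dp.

F = (0.5000, 2.5000, -1.9000)
τ = (0.1700, -0.1300, -0.0400)

rate change Δω = (0.18170000, -0.03526250, 0.00978667)
ω₀×(Iω₀) = (-0.0117, 0.1521, -0.1134)
I·α + gyro = (0.1700, -0.1300, -0.0400)
v₁ − v₀ = (0.00500000, 0.02500000, -0.01900000)
applied force F = (0.5000, 2.5000, -1.9000)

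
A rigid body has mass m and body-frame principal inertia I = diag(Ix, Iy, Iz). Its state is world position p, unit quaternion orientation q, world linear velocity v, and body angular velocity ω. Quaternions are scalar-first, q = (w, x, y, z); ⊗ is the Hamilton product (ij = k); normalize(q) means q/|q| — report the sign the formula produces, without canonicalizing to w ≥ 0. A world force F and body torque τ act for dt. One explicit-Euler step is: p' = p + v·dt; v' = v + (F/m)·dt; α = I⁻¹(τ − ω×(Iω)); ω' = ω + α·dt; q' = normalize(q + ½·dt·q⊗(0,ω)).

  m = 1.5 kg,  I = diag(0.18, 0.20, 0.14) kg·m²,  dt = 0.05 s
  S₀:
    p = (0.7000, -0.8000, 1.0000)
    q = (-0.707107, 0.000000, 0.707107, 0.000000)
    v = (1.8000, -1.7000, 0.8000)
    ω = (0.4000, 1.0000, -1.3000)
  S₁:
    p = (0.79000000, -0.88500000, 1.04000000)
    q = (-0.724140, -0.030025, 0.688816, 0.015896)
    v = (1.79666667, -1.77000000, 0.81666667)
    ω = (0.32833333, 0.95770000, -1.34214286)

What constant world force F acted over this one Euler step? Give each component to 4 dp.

F = (-0.1000, -2.1000, 0.5000)

Δv = v₁−v₀ = (-0.00333333, -0.07000000, 0.01666667)
m·(v₁−v₀)/dt = (-0.1000, -2.1000, 0.5000)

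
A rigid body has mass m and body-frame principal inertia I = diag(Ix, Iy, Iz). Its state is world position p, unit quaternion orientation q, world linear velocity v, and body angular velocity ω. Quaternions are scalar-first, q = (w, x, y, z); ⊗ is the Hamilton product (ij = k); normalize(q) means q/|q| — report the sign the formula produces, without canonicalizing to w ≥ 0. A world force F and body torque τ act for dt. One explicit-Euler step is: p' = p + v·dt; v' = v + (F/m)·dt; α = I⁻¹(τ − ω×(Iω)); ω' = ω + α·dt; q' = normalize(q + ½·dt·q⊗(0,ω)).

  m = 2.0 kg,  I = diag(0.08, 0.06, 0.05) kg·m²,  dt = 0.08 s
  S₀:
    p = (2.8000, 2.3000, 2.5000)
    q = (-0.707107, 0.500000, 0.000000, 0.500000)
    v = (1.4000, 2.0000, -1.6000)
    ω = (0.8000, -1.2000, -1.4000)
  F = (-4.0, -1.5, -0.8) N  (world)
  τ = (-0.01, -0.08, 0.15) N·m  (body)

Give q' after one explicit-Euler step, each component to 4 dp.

q⊗(0,ω) = (0.3000000, 0.0343144, 1.9485284, 0.3899498)
updated quaternion q' = (-0.6929, 0.4998, 0.0777, 0.5139)

q' = (-0.6929, 0.4998, 0.0777, 0.5139)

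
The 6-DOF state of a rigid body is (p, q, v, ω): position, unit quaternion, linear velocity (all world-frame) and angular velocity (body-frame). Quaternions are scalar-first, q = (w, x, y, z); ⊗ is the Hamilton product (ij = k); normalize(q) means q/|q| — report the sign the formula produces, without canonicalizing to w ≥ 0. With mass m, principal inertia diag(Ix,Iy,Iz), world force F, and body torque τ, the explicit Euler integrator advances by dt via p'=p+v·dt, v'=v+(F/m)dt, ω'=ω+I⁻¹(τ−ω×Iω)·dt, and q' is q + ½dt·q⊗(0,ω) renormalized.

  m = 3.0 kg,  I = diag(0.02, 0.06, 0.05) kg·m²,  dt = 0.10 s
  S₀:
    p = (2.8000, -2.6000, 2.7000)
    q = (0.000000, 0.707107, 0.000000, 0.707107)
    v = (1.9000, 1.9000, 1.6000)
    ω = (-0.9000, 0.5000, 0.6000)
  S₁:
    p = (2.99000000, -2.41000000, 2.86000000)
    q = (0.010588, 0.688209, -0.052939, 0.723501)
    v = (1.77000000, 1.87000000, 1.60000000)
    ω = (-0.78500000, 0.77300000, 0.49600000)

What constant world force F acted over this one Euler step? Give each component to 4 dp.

v₁ − v₀ = (-0.13000000, -0.03000000, 0.00000000)
m·(v₁−v₀)/dt = (-3.9000, -0.9000, 0.0000)

F = (-3.9000, -0.9000, 0.0000)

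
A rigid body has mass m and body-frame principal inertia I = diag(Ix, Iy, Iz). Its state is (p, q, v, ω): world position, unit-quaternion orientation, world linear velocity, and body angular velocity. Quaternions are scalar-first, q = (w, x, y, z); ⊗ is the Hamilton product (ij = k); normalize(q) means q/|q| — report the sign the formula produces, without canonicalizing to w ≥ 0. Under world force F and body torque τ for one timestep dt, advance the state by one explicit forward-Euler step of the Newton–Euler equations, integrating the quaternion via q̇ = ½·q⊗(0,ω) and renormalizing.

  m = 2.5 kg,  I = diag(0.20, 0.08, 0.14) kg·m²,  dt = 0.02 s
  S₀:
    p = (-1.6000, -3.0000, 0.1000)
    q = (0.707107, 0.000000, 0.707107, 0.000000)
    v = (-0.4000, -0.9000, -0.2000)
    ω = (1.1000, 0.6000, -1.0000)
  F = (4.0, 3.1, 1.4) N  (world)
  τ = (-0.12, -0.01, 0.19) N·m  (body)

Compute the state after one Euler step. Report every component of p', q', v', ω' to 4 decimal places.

angular accel α = (-0.4200, 0.7000, 1.9229)
ω + α·dt = (1.0916, 0.6140, -0.9615)
2q̇ = q⊗(0,ω) = (-0.4242642, 0.0707107, 0.4242642, -1.4849247)
q' = normalize(q + ½dt·q⊗(0,ω)) = (0.7028, 0.0007, 0.7113, -0.0148)
a = (1.6000, 1.2400, 0.5600)
p + v·dt = (-1.6080, -3.0180, 0.0960)
v + (F/m)dt = (-0.3680, -0.8752, -0.1888)

p' = (-1.6080, -3.0180, 0.0960)
q' = (0.7028, 0.0007, 0.7113, -0.0148)
v' = (-0.3680, -0.8752, -0.1888)
ω' = (1.0916, 0.6140, -0.9615)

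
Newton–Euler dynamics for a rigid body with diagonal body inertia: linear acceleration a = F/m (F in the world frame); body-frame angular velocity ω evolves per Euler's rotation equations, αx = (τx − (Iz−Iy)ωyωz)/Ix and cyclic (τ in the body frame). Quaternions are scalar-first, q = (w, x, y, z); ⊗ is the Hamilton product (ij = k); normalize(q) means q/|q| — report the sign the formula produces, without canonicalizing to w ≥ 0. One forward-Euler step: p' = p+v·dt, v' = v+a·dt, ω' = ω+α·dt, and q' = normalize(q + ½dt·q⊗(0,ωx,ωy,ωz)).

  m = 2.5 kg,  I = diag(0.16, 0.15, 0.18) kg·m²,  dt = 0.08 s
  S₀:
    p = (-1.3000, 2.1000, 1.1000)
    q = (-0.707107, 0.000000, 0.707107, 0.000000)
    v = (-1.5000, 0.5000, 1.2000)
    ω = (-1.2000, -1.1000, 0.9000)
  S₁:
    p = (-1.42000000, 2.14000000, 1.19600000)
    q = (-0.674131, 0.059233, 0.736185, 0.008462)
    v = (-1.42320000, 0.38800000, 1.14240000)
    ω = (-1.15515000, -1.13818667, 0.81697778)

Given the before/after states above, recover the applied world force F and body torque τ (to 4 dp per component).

Δv = v₁−v₀ = (0.07680000, -0.11200000, -0.05760000)
m·(v₁−v₀)/dt = (2.4000, -3.5000, -1.8000)
rate change Δω = (0.04485000, -0.03818667, -0.08302222)
precession coupling = (-0.0297, 0.0216, -0.0132)
τ = I·(Δω/dt) + ω₀×(Iω₀) = (0.0600, -0.0500, -0.2000)

F = (2.4000, -3.5000, -1.8000)
τ = (0.0600, -0.0500, -0.2000)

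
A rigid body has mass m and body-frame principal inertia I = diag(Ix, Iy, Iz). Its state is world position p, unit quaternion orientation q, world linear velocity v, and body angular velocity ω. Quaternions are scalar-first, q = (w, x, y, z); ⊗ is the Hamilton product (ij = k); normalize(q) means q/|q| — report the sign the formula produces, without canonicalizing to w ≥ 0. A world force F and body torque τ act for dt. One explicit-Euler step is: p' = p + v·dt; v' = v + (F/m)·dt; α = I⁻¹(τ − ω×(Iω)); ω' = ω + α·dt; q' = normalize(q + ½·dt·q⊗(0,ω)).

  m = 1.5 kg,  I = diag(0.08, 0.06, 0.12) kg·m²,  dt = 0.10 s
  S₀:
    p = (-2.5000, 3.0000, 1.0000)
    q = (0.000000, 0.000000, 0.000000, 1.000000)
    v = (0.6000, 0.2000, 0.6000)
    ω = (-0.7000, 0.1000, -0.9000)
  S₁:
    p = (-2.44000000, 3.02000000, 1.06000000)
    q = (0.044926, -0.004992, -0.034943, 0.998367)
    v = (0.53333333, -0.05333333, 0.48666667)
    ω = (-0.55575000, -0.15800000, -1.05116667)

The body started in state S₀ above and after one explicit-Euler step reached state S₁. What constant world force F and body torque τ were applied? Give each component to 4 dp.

F = (-1.0000, -3.8000, -1.7000)
τ = (0.1100, -0.1800, -0.1800)

rate change Δω = (0.14425000, -0.25800000, -0.15116667)
gyro term ω₀×Iω₀ = (-0.0054, -0.0252, 0.0014)
I·α + gyro = (0.1100, -0.1800, -0.1800)
velocity change Δv = (-0.06666667, -0.25333333, -0.11333333)
m·(v₁−v₀)/dt = (-1.0000, -3.8000, -1.7000)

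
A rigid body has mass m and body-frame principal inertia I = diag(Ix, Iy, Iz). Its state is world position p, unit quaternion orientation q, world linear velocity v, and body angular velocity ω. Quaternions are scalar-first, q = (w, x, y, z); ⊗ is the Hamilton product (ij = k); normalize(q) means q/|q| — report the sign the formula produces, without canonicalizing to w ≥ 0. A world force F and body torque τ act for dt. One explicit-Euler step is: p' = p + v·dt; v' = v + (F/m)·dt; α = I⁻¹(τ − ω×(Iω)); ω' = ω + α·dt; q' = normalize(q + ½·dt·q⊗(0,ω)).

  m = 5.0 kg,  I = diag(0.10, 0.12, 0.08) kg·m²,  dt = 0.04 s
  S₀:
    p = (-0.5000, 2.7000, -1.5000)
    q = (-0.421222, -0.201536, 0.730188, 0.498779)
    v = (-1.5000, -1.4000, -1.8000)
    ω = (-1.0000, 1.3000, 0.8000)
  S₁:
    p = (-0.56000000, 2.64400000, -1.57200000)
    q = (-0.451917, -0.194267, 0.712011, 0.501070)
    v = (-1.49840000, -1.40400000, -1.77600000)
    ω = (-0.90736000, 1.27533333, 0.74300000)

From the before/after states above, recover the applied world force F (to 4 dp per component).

Δv = v₁−v₀ = (0.00160000, -0.00400000, 0.02400000)
applied force F = (0.2000, -0.5000, 3.0000)

F = (0.2000, -0.5000, 3.0000)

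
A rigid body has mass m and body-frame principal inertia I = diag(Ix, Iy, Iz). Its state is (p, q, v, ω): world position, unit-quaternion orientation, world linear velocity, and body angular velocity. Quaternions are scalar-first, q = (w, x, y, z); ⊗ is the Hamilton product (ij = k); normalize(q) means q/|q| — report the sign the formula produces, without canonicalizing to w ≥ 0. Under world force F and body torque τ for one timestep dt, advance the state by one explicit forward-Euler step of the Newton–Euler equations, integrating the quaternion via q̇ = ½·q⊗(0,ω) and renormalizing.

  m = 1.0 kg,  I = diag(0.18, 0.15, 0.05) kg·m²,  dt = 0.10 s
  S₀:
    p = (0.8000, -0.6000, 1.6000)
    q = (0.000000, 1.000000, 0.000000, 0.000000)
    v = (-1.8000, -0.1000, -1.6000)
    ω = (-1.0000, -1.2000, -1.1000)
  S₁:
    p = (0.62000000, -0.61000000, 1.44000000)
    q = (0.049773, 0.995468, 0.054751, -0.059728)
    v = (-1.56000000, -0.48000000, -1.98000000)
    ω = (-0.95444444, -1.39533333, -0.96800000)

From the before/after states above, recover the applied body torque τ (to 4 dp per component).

τ = (-0.0500, -0.1500, 0.0300)

rate change Δω = (0.04555556, -0.19533333, 0.13200000)
ω₀×(Iω₀) = (-0.1320, 0.1430, -0.0360)
I·α + gyro = (-0.0500, -0.1500, 0.0300)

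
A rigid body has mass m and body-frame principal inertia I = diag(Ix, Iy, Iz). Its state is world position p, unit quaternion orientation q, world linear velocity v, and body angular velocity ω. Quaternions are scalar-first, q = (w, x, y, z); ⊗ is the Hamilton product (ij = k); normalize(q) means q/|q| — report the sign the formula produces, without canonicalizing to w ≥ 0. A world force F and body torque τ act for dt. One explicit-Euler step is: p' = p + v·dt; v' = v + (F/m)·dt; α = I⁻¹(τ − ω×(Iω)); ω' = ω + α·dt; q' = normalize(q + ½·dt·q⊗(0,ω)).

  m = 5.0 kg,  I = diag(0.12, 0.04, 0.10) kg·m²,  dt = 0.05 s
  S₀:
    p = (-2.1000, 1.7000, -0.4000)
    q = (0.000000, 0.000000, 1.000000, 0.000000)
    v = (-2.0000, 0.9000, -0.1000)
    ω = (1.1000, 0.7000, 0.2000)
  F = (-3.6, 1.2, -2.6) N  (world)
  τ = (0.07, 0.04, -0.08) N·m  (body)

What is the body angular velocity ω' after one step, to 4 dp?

ω' = (1.1257, 0.7445, 0.1908)

(τ − ω×Iω)/I = (0.5133, 0.8900, -0.1840)
ω + α·dt = (1.1257, 0.7445, 0.1908)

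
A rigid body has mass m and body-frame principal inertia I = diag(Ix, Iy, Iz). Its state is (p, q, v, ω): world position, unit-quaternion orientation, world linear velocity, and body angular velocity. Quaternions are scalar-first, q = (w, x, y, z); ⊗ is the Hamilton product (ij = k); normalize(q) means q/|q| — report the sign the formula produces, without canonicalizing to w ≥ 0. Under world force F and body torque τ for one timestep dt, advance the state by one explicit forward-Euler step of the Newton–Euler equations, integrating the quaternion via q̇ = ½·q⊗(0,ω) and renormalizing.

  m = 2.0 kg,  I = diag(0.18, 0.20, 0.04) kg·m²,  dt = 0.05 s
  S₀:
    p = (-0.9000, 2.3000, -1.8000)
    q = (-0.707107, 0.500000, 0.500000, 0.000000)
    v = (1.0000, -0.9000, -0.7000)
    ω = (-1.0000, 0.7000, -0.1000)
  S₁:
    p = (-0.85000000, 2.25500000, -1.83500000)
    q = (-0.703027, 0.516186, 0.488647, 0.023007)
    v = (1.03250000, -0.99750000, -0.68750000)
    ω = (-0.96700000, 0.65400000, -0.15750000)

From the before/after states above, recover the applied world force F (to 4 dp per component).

F = (1.3000, -3.9000, 0.5000)

velocity change Δv = (0.03250000, -0.09750000, 0.01250000)
F = m·Δv/dt = (1.3000, -3.9000, 0.5000)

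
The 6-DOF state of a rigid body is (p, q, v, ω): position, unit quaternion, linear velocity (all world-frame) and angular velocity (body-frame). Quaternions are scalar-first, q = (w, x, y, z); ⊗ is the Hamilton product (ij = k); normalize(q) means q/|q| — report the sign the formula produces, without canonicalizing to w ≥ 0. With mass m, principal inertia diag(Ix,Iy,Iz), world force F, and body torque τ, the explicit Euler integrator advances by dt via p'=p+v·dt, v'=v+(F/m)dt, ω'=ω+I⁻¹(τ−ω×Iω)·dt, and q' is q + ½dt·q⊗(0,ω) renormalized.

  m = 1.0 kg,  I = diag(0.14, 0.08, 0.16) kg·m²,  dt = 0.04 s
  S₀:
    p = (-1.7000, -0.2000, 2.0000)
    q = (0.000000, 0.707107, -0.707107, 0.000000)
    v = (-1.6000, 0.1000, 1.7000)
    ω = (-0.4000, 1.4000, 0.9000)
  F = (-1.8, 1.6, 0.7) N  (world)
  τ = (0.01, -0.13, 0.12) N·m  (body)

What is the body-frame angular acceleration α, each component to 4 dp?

precession coupling ω×(Iω) = (0.1008, 0.0072, 0.0336)
angular accel α = (-0.6486, -1.7150, 0.5400)

α = (-0.6486, -1.7150, 0.5400)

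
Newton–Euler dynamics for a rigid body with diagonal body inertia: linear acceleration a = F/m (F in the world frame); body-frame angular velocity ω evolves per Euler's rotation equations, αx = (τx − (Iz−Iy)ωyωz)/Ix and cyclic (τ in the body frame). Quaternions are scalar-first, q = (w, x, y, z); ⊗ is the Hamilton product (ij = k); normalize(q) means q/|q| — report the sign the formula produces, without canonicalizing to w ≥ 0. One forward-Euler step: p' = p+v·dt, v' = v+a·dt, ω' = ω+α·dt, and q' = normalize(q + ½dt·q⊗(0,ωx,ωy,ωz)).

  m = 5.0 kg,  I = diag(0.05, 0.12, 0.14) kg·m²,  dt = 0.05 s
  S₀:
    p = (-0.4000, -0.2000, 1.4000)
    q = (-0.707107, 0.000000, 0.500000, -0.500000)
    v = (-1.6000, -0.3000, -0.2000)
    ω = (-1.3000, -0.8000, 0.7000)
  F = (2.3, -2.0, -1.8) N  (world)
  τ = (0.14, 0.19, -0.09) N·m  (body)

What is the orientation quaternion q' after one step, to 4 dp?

q' = (-0.6878, 0.0217, 0.5299, -0.4957)

Hamilton product q⊗(0,ω) = (0.7500000, 0.8692391, 1.2156856, 0.1550251)
q + ½dt·q⊗(0,ω), renormalized = (-0.6878, 0.0217, 0.5299, -0.4957)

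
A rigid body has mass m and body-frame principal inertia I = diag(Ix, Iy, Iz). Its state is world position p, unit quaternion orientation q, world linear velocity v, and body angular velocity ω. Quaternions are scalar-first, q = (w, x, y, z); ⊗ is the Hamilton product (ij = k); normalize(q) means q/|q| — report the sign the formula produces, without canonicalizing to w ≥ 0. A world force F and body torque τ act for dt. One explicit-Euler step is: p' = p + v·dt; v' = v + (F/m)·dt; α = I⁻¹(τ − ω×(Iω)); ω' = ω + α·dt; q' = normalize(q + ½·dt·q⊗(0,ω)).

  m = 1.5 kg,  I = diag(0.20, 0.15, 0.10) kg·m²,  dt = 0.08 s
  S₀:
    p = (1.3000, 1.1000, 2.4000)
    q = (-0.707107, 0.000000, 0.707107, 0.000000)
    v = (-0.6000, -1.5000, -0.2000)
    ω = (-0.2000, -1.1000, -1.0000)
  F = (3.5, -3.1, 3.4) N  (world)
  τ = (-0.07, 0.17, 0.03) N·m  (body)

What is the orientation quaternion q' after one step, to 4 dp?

2q̇ = q⊗(0,ω) = (0.7778177, -0.5656856, 0.7778177, 0.8485284)
q' = normalize(q + ½dt·q⊗(0,ω)) = (-0.6748, -0.0226, 0.7369, 0.0339)

q' = (-0.6748, -0.0226, 0.7369, 0.0339)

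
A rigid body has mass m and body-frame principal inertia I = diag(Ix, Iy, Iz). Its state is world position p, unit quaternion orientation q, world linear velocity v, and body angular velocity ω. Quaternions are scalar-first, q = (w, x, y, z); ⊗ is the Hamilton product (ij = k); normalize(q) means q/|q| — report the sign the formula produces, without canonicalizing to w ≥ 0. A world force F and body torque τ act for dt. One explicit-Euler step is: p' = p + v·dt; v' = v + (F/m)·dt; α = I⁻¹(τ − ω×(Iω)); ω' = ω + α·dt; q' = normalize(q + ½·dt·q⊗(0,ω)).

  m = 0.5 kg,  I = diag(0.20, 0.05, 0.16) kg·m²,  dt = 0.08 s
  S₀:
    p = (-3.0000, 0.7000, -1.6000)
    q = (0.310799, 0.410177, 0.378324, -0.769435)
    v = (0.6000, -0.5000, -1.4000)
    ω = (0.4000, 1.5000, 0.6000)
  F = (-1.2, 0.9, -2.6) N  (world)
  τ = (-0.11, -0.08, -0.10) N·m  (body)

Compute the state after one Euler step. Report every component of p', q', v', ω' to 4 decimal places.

(τ − ω×Iω)/I = (-1.0450, -1.7920, -0.0625)
ω' = ω + α·dt = (0.3164, 1.3566, 0.5950)
2q̇ = q⊗(0,ω) = (-0.2698958, 1.5054665, -0.0876817, 0.6504153)
q + ½dt·q⊗(0,ω), renormalized = (0.2993, 0.4694, 0.3740, -0.7418)
linear accel F/m = (-2.4000, 1.8000, -5.2000)
new position p' = (-2.9520, 0.6600, -1.7120)
v + (F/m)dt = (0.4080, -0.3560, -1.8160)

p' = (-2.9520, 0.6600, -1.7120)
q' = (0.2993, 0.4694, 0.3740, -0.7418)
v' = (0.4080, -0.3560, -1.8160)
ω' = (0.3164, 1.3566, 0.5950)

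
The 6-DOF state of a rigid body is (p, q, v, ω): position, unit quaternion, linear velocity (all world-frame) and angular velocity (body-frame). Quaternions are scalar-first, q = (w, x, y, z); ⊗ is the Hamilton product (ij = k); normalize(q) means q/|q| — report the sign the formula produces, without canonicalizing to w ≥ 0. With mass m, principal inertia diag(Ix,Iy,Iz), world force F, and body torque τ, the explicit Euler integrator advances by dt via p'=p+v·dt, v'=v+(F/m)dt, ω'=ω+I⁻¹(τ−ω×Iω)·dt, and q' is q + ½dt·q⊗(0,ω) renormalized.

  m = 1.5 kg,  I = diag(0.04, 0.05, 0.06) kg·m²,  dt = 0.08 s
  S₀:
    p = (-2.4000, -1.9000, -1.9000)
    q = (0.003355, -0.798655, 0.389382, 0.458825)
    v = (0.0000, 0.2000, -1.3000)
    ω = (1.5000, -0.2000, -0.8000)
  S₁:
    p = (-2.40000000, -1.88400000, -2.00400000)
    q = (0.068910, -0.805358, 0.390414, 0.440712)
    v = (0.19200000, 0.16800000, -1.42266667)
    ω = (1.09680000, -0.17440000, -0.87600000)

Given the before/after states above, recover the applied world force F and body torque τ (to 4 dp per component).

ω₁ − ω₀ = (-0.40320000, 0.02560000, -0.07600000)
precession coupling = (0.0016, 0.0240, -0.0030)
I·α + gyro = (-0.2000, 0.0400, -0.0600)
v₁ − v₀ = (0.19200000, -0.03200000, -0.12266667)
F = m·Δv/dt = (3.6000, -0.6000, -2.3000)

F = (3.6000, -0.6000, -2.3000)
τ = (-0.2000, 0.0400, -0.0600)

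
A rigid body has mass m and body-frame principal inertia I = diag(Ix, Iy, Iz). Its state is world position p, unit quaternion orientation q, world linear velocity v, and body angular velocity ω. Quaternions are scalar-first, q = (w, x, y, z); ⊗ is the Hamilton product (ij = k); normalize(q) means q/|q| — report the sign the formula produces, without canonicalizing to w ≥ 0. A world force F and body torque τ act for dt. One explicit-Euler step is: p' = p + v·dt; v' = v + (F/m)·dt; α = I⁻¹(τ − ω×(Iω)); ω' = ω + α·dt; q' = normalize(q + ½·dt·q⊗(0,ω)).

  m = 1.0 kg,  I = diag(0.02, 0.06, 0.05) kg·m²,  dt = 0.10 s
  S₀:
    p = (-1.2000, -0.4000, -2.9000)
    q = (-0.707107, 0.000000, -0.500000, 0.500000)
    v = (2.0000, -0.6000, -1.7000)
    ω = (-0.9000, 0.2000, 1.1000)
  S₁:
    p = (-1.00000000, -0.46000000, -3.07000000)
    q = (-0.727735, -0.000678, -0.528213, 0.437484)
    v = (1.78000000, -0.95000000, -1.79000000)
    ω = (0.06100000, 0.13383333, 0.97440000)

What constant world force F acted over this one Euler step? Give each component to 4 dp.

F = (-2.2000, -3.5000, -0.9000)

velocity change Δv = (-0.22000000, -0.35000000, -0.09000000)
applied force F = (-2.2000, -3.5000, -0.9000)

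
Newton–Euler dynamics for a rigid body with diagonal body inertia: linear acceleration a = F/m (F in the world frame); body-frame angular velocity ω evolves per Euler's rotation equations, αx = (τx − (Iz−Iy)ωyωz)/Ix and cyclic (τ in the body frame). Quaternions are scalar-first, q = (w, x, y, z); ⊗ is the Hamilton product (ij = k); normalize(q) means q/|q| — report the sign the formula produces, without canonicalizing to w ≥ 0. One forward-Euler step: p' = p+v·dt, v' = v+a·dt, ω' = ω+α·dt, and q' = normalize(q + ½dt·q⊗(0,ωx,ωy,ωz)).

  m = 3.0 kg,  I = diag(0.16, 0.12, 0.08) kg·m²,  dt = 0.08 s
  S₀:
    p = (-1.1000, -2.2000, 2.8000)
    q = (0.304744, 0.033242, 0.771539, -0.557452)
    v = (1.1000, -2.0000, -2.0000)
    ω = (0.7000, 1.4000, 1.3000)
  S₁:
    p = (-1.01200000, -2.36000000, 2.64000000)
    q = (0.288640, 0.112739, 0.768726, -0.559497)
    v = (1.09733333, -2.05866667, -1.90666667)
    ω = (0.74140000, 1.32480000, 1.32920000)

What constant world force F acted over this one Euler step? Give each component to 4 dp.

velocity change Δv = (-0.00266667, -0.05866667, 0.09333333)
applied force F = (-0.1000, -2.2000, 3.5000)

F = (-0.1000, -2.2000, 3.5000)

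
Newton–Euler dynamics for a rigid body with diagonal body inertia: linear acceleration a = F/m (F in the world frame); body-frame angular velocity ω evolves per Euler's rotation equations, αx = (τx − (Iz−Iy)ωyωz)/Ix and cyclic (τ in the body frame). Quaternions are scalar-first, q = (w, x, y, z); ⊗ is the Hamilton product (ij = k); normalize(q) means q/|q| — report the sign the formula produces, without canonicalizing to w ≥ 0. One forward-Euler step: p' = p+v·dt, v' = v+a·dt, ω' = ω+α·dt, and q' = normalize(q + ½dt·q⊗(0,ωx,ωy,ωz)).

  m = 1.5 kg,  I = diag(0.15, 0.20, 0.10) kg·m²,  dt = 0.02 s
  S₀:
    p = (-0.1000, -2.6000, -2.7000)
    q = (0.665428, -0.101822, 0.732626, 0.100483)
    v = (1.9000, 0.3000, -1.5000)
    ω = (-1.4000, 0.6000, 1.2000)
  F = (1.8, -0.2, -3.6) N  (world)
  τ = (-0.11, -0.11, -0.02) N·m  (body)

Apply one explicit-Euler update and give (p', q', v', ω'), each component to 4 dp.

new position p' = (-0.0620, -2.5940, -2.7300)
v' = v + a·dt = (1.9240, 0.2973, -1.5480)
(τ − ω×Iω)/I = (-0.2533, -0.1300, 0.2200)
ω' = ω + α·dt = (-1.4051, 0.5974, 1.2044)
q⊗(0,ω) = (-0.7027060, -0.1127378, 0.3807670, 1.7630968)
updated quaternion q' = (0.6583, -0.1029, 0.7363, 0.1181)

p' = (-0.0620, -2.5940, -2.7300)
q' = (0.6583, -0.1029, 0.7363, 0.1181)
v' = (1.9240, 0.2973, -1.5480)
ω' = (-1.4051, 0.5974, 1.2044)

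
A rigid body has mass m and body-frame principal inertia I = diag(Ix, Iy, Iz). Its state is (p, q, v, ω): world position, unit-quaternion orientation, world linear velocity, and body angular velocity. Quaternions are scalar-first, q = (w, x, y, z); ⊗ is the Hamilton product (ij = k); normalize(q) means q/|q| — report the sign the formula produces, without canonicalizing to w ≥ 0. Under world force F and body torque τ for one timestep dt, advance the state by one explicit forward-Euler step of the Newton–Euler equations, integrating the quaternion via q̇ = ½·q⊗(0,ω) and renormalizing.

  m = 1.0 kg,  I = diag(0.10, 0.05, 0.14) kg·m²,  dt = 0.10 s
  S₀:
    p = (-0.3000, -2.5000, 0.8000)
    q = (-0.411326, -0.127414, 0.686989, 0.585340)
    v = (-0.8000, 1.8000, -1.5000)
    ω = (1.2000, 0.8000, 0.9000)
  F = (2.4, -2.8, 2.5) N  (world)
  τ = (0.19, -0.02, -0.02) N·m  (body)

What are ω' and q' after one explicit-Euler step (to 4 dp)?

angular accel α = (1.2520, 0.4640, 0.2000)
ω + α·dt = (1.3252, 0.8464, 0.9200)
Hamilton product q⊗(0,ω) = (-0.9235004, -0.3435731, 0.4880198, -1.2965114)
q + ½dt·q⊗(0,ω), renormalized = (-0.4559, -0.1441, 0.7088, 0.5186)

ω' = (1.3252, 0.8464, 0.9200)
q' = (-0.4559, -0.1441, 0.7088, 0.5186)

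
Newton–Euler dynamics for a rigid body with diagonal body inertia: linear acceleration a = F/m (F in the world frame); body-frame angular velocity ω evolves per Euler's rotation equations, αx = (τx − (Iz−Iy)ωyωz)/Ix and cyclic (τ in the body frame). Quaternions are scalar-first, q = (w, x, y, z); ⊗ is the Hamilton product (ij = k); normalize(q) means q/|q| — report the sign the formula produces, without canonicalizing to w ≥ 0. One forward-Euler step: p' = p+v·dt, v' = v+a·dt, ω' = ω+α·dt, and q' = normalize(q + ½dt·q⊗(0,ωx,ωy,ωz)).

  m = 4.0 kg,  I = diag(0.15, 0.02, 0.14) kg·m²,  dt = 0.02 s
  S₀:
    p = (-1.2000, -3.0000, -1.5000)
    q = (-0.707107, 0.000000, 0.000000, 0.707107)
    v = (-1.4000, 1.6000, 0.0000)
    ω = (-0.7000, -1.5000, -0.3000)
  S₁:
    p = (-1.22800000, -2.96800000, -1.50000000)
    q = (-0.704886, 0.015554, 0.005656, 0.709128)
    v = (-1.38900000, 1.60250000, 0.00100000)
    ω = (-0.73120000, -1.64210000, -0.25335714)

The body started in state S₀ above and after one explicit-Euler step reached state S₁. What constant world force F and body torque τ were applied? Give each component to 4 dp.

F = (2.2000, 0.5000, 0.2000)
τ = (-0.1800, -0.1400, 0.1900)

rate change Δω = (-0.03120000, -0.14210000, 0.04664286)
precession coupling = (0.0540, 0.0021, -0.1365)
I·α + gyro = (-0.1800, -0.1400, 0.1900)
velocity change Δv = (0.01100000, 0.00250000, 0.00100000)
m·(v₁−v₀)/dt = (2.2000, 0.5000, 0.2000)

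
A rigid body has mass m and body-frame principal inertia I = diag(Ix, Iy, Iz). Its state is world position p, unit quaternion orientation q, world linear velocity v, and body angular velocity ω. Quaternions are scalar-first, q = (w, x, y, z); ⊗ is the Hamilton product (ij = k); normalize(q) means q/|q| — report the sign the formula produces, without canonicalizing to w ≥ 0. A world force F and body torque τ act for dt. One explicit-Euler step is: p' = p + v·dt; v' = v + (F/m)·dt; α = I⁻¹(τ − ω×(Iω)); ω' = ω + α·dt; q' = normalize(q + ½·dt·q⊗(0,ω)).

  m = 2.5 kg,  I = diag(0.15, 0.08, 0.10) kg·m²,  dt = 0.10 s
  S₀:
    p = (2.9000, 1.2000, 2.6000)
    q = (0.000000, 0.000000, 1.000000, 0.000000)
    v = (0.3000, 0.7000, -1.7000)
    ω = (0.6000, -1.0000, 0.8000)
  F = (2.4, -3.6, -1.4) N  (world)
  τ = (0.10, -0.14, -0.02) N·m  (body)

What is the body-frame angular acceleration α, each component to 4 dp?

gyro term ω×Iω = (-0.0160, 0.0240, 0.0420)
(τ − ω×Iω)/I = (0.7733, -2.0500, -0.6200)

α = (0.7733, -2.0500, -0.6200)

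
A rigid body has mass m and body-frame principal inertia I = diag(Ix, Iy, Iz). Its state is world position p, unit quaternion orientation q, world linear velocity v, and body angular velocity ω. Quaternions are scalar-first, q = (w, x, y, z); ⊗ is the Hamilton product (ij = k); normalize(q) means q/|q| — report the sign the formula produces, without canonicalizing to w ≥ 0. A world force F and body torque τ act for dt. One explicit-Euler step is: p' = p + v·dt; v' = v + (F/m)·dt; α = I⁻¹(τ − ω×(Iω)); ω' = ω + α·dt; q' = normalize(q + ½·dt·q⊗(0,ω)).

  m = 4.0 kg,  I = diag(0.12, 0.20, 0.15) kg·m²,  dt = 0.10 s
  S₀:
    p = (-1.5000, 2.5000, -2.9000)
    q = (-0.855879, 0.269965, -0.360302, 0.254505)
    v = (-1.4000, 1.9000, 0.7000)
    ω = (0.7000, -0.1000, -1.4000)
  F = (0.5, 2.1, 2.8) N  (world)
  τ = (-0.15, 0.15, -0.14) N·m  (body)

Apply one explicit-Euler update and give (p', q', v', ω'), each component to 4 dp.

a = (0.1250, 0.5250, 0.7000)
p + v·dt = (-1.6400, 2.6900, -2.8300)
new velocity v' = (-1.3875, 1.9525, 0.7700)
precession coupling ω×(Iω) = (-0.0070, 0.0294, -0.0056)
angular accel α = (-1.1917, 0.6030, -0.8960)
ω + α·dt = (0.5808, -0.0397, -1.4896)
Hamilton product q⊗(0,ω) = (0.1313013, -0.0692420, 0.6416924, 1.4234455)
q' = normalize(q + ½dt·q⊗(0,ω)) = (-0.8467, 0.2657, -0.3272, 0.3247)

p' = (-1.6400, 2.6900, -2.8300)
q' = (-0.8467, 0.2657, -0.3272, 0.3247)
v' = (-1.3875, 1.9525, 0.7700)
ω' = (0.5808, -0.0397, -1.4896)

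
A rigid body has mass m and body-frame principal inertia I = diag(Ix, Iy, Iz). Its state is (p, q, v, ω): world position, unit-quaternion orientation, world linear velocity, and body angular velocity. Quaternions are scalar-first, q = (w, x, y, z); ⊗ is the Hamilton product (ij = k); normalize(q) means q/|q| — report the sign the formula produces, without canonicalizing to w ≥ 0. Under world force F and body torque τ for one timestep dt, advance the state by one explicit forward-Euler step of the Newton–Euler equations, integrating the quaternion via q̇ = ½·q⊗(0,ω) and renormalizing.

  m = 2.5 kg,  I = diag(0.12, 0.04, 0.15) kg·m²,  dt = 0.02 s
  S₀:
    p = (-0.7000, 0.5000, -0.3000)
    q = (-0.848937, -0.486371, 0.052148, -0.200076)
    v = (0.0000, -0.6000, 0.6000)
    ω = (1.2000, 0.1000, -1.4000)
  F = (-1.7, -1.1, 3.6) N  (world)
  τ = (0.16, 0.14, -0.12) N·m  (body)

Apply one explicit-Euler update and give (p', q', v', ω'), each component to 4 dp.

linear accel F/m = (-0.6800, -0.4400, 1.4400)
p' = p + v·dt = (-0.7000, 0.4880, -0.2880)
v + (F/m)dt = (-0.0136, -0.6088, 0.6288)
α = I⁻¹(τ − ω×Iω) = (1.4617, 2.2400, -0.7360)
ω' = ω + α·dt = (1.2292, 0.1448, -1.4147)
2q̇ = q⊗(0,ω) = (0.2983240, -1.0717240, -1.0059043, 1.0772971)
updated quaternion q' = (-0.8458, -0.4970, 0.0421, -0.1893)

p' = (-0.7000, 0.4880, -0.2880)
q' = (-0.8458, -0.4970, 0.0421, -0.1893)
v' = (-0.0136, -0.6088, 0.6288)
ω' = (1.2292, 0.1448, -1.4147)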